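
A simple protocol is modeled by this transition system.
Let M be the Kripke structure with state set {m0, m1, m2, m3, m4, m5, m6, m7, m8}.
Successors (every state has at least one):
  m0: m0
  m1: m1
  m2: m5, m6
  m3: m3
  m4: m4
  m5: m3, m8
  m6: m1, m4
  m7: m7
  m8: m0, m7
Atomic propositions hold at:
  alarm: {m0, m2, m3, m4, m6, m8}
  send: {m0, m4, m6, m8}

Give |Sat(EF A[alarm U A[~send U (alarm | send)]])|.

Sat(~send) = {m1, m2, m3, m5, m7}
Sat(alarm | send) = {m0, m2, m3, m4, m6, m8}
A[~send U (alarm | send)]: least fixpoint, start Z0 = Sat((alarm | send)) = {m0, m2, m3, m4, m6, m8}, add states in Sat(~send) with every successor in Z. Z1 = {m0, m2, m3, m4, m5, m6, m8}; fixed.
Sat(A[~send U (alarm | send)]) = {m0, m2, m3, m4, m5, m6, m8}
A[alarm U A[~send U (alarm | send)]]: least fixpoint, start Z0 = Sat(A[~send U (alarm | send)]) = {m0, m2, m3, m4, m5, m6, m8}, add states in Sat(alarm) with every successor in Z. Already a fixed point.
Sat(A[alarm U A[~send U (alarm | send)]]) = {m0, m2, m3, m4, m5, m6, m8}
EF A[alarm U A[~send U (alarm | send)]]: least fixpoint, start Z0 = {m0, m2, m3, m4, m5, m6, m8}, add states with some successor in Z. Already a fixed point.
Sat(EF A[alarm U A[~send U (alarm | send)]]) = {m0, m2, m3, m4, m5, m6, m8}
|Sat(EF A[alarm U A[~send U (alarm | send)]])| = |{m0, m2, m3, m4, m5, m6, m8}| = 7.

7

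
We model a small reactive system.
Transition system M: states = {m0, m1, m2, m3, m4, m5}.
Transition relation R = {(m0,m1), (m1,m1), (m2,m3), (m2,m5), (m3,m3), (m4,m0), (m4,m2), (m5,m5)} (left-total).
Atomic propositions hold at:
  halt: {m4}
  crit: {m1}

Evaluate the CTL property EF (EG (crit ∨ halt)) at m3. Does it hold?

Sat(crit ∨ halt) = {m1, m4}
EG (crit ∨ halt): greatest fixpoint, start Z0 = {m1, m4}, keep only states in Sat with some successor in Z. Z1 = {m1}; fixed.
Sat(EG (crit ∨ halt)) = {m1}
EF (EG (crit ∨ halt)): least fixpoint, start Z0 = {m1}, add states with some successor in Z. Z1 = {m0, m1}; Z2 = {m0, m1, m4}; fixed.
Sat(EF (EG (crit ∨ halt))) = {m0, m1, m4}
m3 ∉ Sat(EF (EG (crit ∨ halt))) = {m0, m1, m4}, so the formula does not hold at m3.

No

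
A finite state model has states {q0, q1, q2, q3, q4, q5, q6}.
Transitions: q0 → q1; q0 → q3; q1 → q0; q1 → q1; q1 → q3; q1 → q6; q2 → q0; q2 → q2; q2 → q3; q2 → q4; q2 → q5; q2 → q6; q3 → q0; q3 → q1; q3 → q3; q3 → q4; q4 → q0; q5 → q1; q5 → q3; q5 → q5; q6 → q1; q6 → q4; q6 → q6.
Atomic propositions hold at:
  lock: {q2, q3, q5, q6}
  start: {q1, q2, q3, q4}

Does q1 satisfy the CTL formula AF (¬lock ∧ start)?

Yes

Sat(¬lock) = {q0, q1, q4}
Sat(¬lock ∧ start) = {q1, q4}
AF (¬lock ∧ start): least fixpoint, start Z0 = {q1, q4}, add states with every successor in Z. Already a fixed point.
Sat(AF (¬lock ∧ start)) = {q1, q4}
q1 ∈ Sat(AF (¬lock ∧ start)) = {q1, q4}, so the formula holds at q1.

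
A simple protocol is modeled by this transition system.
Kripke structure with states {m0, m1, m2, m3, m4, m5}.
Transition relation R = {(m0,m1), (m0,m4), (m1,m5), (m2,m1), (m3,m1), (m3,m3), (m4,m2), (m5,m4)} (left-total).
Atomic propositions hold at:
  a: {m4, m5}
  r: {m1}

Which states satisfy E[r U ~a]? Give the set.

{m0, m1, m2, m3}

Sat(~a) = {m0, m1, m2, m3}
E[r U ~a]: least fixpoint, start Z0 = Sat(~a) = {m0, m1, m2, m3}, add states in Sat(r) with some successor in Z. Already a fixed point.
Sat(E[r U ~a]) = {m0, m1, m2, m3}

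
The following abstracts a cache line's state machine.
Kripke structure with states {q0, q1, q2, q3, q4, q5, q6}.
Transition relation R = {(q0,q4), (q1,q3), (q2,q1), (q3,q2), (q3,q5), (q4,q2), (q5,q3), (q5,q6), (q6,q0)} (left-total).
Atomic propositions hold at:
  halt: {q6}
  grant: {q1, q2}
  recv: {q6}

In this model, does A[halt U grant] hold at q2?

A[halt U grant]: least fixpoint, start Z0 = Sat(grant) = {q1, q2}, add states in Sat(halt) with every successor in Z. Already a fixed point.
Sat(A[halt U grant]) = {q1, q2}
q2 ∈ Sat(A[halt U grant]) = {q1, q2}, so the formula holds at q2.

Yes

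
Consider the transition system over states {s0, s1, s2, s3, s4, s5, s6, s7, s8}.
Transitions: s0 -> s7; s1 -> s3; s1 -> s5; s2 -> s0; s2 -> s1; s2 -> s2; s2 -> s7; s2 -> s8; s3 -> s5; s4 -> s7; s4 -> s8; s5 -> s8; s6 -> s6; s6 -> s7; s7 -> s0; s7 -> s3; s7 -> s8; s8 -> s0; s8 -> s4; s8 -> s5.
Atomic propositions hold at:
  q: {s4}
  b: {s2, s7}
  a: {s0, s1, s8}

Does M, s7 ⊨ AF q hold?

AF q: least fixpoint, start Z0 = {s4}, add states with every successor in Z. Already a fixed point.
Sat(AF q) = {s4}
s7 ∉ Sat(AF q) = {s4}, so the formula does not hold at s7.

No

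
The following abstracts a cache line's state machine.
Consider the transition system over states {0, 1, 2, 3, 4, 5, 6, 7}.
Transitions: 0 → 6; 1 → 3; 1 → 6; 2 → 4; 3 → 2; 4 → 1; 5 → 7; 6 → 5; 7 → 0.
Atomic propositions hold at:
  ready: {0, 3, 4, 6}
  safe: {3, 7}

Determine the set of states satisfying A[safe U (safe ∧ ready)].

Sat(safe ∧ ready) = {3}
A[safe U (safe ∧ ready)]: least fixpoint, start Z0 = Sat((safe ∧ ready)) = {3}, add states in Sat(safe) with every successor in Z. Already a fixed point.
Sat(A[safe U (safe ∧ ready)]) = {3}

{3}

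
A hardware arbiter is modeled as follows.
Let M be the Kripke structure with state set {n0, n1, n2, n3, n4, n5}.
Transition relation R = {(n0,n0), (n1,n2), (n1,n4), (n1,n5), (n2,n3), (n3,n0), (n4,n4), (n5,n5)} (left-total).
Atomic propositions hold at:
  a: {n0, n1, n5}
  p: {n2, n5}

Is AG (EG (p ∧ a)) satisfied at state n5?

Yes

Sat(p ∧ a) = {n5}
EG (p ∧ a): greatest fixpoint, start Z0 = {n5}, keep only states in Sat with some successor in Z. Already a fixed point.
Sat(EG (p ∧ a)) = {n5}
AG (EG (p ∧ a)): greatest fixpoint, start Z0 = {n5}, keep only states in Sat with every successor in Z. Already a fixed point.
Sat(AG (EG (p ∧ a))) = {n5}
n5 ∈ Sat(AG (EG (p ∧ a))) = {n5}, so the formula holds at n5.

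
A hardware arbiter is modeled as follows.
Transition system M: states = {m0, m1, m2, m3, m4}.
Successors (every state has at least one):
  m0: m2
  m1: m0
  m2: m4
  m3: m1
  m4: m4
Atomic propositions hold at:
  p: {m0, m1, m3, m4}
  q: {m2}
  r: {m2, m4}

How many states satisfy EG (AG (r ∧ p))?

1

Sat(r ∧ p) = {m4}
AG (r ∧ p): greatest fixpoint, start Z0 = {m4}, keep only states in Sat with every successor in Z. Already a fixed point.
Sat(AG (r ∧ p)) = {m4}
EG (AG (r ∧ p)): greatest fixpoint, start Z0 = {m4}, keep only states in Sat with some successor in Z. Already a fixed point.
Sat(EG (AG (r ∧ p))) = {m4}
|Sat(EG (AG (r ∧ p)))| = |{m4}| = 1.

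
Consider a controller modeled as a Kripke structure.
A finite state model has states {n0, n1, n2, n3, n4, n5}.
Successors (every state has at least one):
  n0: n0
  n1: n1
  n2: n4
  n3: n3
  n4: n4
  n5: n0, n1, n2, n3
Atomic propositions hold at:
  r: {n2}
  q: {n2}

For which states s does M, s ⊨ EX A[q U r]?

{n5}

A[q U r]: least fixpoint, start Z0 = Sat(r) = {n2}, add states in Sat(q) with every successor in Z. Already a fixed point.
Sat(A[q U r]) = {n2}
Sat(EX A[q U r]) = {s : some successor in {n2}} = {n5}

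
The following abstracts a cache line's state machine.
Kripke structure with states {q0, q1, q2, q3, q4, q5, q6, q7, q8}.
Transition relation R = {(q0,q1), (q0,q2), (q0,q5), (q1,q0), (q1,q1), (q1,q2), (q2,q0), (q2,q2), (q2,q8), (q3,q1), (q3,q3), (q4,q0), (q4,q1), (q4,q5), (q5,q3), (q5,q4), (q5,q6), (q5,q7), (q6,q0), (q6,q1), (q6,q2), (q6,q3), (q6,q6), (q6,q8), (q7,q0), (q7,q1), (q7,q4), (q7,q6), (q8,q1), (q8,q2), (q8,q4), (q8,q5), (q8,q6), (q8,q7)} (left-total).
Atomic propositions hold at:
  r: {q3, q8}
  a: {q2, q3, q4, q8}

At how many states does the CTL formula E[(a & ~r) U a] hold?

4

Sat(~r) = {q0, q1, q2, q4, q5, q6, q7}
Sat(a & ~r) = {q2, q4}
E[(a & ~r) U a]: least fixpoint, start Z0 = Sat(a) = {q2, q3, q4, q8}, add states in Sat(a & ~r) with some successor in Z. Already a fixed point.
Sat(E[(a & ~r) U a]) = {q2, q3, q4, q8}
|Sat(E[(a & ~r) U a])| = |{q2, q3, q4, q8}| = 4.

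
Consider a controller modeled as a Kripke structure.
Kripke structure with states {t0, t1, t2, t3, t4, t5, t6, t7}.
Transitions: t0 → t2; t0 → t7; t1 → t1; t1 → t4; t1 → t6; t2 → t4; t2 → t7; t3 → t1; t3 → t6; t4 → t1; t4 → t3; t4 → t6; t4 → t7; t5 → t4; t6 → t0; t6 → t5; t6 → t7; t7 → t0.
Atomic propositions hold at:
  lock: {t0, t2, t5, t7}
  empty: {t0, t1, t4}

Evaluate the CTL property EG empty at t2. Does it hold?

EG empty: greatest fixpoint, start Z0 = {t0, t1, t4}, keep only states in Sat with some successor in Z. Z1 = {t1, t4}; fixed.
Sat(EG empty) = {t1, t4}
t2 ∉ Sat(EG empty) = {t1, t4}, so the formula does not hold at t2.

No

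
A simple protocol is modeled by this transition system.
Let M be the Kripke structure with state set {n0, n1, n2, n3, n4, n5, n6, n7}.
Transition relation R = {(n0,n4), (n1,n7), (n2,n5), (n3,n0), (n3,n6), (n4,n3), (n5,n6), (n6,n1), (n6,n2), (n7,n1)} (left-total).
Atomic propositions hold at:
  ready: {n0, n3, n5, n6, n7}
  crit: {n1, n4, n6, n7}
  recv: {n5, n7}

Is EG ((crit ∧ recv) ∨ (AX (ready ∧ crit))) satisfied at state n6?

No

Sat(crit ∧ recv) = {n7}
Sat(ready ∧ crit) = {n6, n7}
Sat(AX (ready ∧ crit)) = {s : every successor in {n6, n7}} = {n1, n5}
Sat((crit ∧ recv) ∨ (AX (ready ∧ crit))) = {n1, n5, n7}
EG ((crit ∧ recv) ∨ (AX (ready ∧ crit))): greatest fixpoint, start Z0 = {n1, n5, n7}, keep only states in Sat with some successor in Z. Z1 = {n1, n7}; fixed.
Sat(EG ((crit ∧ recv) ∨ (AX (ready ∧ crit)))) = {n1, n7}
n6 ∉ Sat(EG ((crit ∧ recv) ∨ (AX (ready ∧ crit)))) = {n1, n7}, so the formula does not hold at n6.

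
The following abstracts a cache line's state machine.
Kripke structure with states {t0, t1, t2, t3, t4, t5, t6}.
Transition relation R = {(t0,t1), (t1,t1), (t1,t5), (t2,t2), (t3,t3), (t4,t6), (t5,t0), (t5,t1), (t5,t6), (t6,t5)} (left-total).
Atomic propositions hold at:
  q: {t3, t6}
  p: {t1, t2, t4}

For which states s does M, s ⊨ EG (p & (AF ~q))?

{t1, t2}

Sat(~q) = {t0, t1, t2, t4, t5}
AF ~q: least fixpoint, start Z0 = {t0, t1, t2, t4, t5}, add states with every successor in Z. Z1 = {t0, t1, t2, t4, t5, t6}; fixed.
Sat(AF ~q) = {t0, t1, t2, t4, t5, t6}
Sat(p & (AF ~q)) = {t1, t2, t4}
EG (p & (AF ~q)): greatest fixpoint, start Z0 = {t1, t2, t4}, keep only states in Sat with some successor in Z. Z1 = {t1, t2}; fixed.
Sat(EG (p & (AF ~q))) = {t1, t2}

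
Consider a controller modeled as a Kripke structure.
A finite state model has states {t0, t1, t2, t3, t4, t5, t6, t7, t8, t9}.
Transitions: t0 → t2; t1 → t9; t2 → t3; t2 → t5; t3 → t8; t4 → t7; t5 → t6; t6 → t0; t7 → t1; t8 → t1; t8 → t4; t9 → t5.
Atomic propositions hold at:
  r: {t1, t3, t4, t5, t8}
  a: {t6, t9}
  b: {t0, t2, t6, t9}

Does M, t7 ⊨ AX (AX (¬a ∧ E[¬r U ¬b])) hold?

Sat(¬a) = {t0, t1, t2, t3, t4, t5, t7, t8}
Sat(¬r) = {t0, t2, t6, t7, t9}
Sat(¬b) = {t1, t3, t4, t5, t7, t8}
E[¬r U ¬b]: least fixpoint, start Z0 = Sat(¬b) = {t1, t3, t4, t5, t7, t8}, add states in Sat(¬r) with some successor in Z. Z1 = {t1, t2, t3, t4, t5, t7, t8, t9}; Z2 = {t0, t1, t2, t3, t4, t5, t7, t8, t9}; Z3 = {t0, t1, t2, t3, t4, t5, t6, t7, t8, t9}; fixed.
Sat(E[¬r U ¬b]) = {t0, t1, t2, t3, t4, t5, t6, t7, t8, t9}
Sat(¬a ∧ E[¬r U ¬b]) = {t0, t1, t2, t3, t4, t5, t7, t8}
Sat(AX (¬a ∧ E[¬r U ¬b])) = {s : every successor in {t0, t1, t2, t3, t4, t5, t7, t8}} = {t0, t2, t3, t4, t6, t7, t8, t9}
Sat(AX (AX (¬a ∧ E[¬r U ¬b]))) = {s : every successor in {t0, t2, t3, t4, t6, t7, t8, t9}} = {t0, t1, t3, t4, t5, t6}
t7 ∉ Sat(AX (AX (¬a ∧ E[¬r U ¬b]))) = {t0, t1, t3, t4, t5, t6}, so the formula does not hold at t7.

No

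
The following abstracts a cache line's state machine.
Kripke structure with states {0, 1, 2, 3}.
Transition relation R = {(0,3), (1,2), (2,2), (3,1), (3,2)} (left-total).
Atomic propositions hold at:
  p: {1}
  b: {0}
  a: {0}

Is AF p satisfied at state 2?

AF p: least fixpoint, start Z0 = {1}, add states with every successor in Z. Already a fixed point.
Sat(AF p) = {1}
2 ∉ Sat(AF p) = {1}, so the formula does not hold at 2.

No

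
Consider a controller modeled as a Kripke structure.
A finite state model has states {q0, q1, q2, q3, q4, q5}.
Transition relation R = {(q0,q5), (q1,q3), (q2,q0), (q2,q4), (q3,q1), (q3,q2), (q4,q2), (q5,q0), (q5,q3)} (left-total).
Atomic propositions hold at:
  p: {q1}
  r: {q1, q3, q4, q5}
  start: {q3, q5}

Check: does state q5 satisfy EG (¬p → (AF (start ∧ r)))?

Sat(¬p) = {q0, q2, q3, q4, q5}
Sat(start ∧ r) = {q3, q5}
AF (start ∧ r): least fixpoint, start Z0 = {q3, q5}, add states with every successor in Z. Z1 = {q0, q1, q3, q5}; fixed.
Sat(AF (start ∧ r)) = {q0, q1, q3, q5}
Sat(¬p → (AF (start ∧ r))) = {q0, q1, q3, q5}
EG (¬p → (AF (start ∧ r))): greatest fixpoint, start Z0 = {q0, q1, q3, q5}, keep only states in Sat with some successor in Z. Already a fixed point.
Sat(EG (¬p → (AF (start ∧ r)))) = {q0, q1, q3, q5}
q5 ∈ Sat(EG (¬p → (AF (start ∧ r)))) = {q0, q1, q3, q5}, so the formula holds at q5.

Yes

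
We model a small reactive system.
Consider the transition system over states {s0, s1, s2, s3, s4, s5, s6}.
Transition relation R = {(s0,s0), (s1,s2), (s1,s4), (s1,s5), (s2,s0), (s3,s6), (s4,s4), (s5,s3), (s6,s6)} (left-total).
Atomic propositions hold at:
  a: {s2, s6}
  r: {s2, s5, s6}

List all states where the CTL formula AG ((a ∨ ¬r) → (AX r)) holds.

Sat(¬r) = {s0, s1, s3, s4}
Sat(a ∨ ¬r) = {s0, s1, s2, s3, s4, s6}
Sat(AX r) = {s : every successor in {s2, s5, s6}} = {s3, s6}
Sat((a ∨ ¬r) → (AX r)) = {s3, s5, s6}
AG ((a ∨ ¬r) → (AX r)): greatest fixpoint, start Z0 = {s3, s5, s6}, keep only states in Sat with every successor in Z. Already a fixed point.
Sat(AG ((a ∨ ¬r) → (AX r))) = {s3, s5, s6}

{s3, s5, s6}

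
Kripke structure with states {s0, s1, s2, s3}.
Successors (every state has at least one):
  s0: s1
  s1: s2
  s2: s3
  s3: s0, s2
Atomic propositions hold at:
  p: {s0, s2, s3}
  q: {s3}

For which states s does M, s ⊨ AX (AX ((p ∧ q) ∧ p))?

{s1}

Sat(p ∧ q) = {s3}
Sat((p ∧ q) ∧ p) = {s3}
Sat(AX ((p ∧ q) ∧ p)) = {s : every successor in {s3}} = {s2}
Sat(AX (AX ((p ∧ q) ∧ p))) = {s : every successor in {s2}} = {s1}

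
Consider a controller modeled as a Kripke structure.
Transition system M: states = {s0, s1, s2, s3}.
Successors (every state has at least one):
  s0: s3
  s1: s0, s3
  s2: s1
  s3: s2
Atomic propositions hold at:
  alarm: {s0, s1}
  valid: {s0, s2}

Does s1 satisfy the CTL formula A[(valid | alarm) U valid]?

Sat(valid | alarm) = {s0, s1, s2}
A[(valid | alarm) U valid]: least fixpoint, start Z0 = Sat(valid) = {s0, s2}, add states in Sat(valid | alarm) with every successor in Z. Already a fixed point.
Sat(A[(valid | alarm) U valid]) = {s0, s2}
s1 ∉ Sat(A[(valid | alarm) U valid]) = {s0, s2}, so the formula does not hold at s1.

No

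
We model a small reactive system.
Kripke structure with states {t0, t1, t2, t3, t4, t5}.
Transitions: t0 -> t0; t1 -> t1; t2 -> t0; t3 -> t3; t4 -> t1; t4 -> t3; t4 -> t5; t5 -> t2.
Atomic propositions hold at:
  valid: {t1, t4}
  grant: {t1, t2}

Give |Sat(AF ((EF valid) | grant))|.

EF valid: least fixpoint, start Z0 = {t1, t4}, add states with some successor in Z. Already a fixed point.
Sat(EF valid) = {t1, t4}
Sat((EF valid) | grant) = {t1, t2, t4}
AF ((EF valid) | grant): least fixpoint, start Z0 = {t1, t2, t4}, add states with every successor in Z. Z1 = {t1, t2, t4, t5}; fixed.
Sat(AF ((EF valid) | grant)) = {t1, t2, t4, t5}
|Sat(AF ((EF valid) | grant))| = |{t1, t2, t4, t5}| = 4.

4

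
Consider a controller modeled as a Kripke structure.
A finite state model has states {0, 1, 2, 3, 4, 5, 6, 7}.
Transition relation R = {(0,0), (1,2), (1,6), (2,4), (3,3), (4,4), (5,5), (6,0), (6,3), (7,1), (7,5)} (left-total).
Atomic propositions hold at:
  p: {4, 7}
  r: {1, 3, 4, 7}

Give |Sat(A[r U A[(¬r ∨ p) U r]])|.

5

Sat(¬r) = {0, 2, 5, 6}
Sat(¬r ∨ p) = {0, 2, 4, 5, 6, 7}
A[(¬r ∨ p) U r]: least fixpoint, start Z0 = Sat(r) = {1, 3, 4, 7}, add states in Sat(¬r ∨ p) with every successor in Z. Z1 = {1, 2, 3, 4, 7}; fixed.
Sat(A[(¬r ∨ p) U r]) = {1, 2, 3, 4, 7}
A[r U A[(¬r ∨ p) U r]]: least fixpoint, start Z0 = Sat(A[(¬r ∨ p) U r]) = {1, 2, 3, 4, 7}, add states in Sat(r) with every successor in Z. Already a fixed point.
Sat(A[r U A[(¬r ∨ p) U r]]) = {1, 2, 3, 4, 7}
|Sat(A[r U A[(¬r ∨ p) U r]])| = |{1, 2, 3, 4, 7}| = 5.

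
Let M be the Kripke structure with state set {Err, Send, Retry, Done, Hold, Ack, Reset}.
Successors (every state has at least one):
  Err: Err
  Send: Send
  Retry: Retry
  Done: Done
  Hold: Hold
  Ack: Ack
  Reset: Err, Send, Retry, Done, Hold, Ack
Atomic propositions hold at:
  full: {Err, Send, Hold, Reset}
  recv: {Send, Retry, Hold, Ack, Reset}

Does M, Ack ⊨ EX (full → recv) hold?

Yes

Sat(full → recv) = {Send, Retry, Done, Hold, Ack, Reset}
Sat(EX (full → recv)) = {s : some successor in {Send, Retry, Done, Hold, Ack, Reset}} = {Send, Retry, Done, Hold, Ack, Reset}
Ack ∈ Sat(EX (full → recv)) = {Send, Retry, Done, Hold, Ack, Reset}, so the formula holds at Ack.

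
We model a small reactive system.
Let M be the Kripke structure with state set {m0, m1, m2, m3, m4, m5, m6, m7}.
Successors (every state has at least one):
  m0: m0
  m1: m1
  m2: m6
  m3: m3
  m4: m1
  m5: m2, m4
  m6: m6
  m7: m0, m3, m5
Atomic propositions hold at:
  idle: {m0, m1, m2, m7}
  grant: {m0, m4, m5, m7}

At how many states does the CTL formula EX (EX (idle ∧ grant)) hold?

Sat(idle ∧ grant) = {m0, m7}
Sat(EX (idle ∧ grant)) = {s : some successor in {m0, m7}} = {m0, m7}
Sat(EX (EX (idle ∧ grant))) = {s : some successor in {m0, m7}} = {m0, m7}
|Sat(EX (EX (idle ∧ grant)))| = |{m0, m7}| = 2.

2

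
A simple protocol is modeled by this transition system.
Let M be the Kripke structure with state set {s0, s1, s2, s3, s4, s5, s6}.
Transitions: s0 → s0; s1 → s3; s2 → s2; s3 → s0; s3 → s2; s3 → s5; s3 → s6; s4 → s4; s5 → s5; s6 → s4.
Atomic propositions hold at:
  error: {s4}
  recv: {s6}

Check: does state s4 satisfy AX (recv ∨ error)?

Sat(recv ∨ error) = {s4, s6}
Sat(AX (recv ∨ error)) = {s : every successor in {s4, s6}} = {s4, s6}
s4 ∈ Sat(AX (recv ∨ error)) = {s4, s6}, so the formula holds at s4.

Yes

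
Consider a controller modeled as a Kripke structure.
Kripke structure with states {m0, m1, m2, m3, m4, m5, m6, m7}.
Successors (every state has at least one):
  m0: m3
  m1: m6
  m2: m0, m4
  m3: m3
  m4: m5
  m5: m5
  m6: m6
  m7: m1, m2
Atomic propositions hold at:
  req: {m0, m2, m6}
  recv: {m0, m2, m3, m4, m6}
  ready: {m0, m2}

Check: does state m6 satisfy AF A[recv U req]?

Yes

A[recv U req]: least fixpoint, start Z0 = Sat(req) = {m0, m2, m6}, add states in Sat(recv) with every successor in Z. Already a fixed point.
Sat(A[recv U req]) = {m0, m2, m6}
AF A[recv U req]: least fixpoint, start Z0 = {m0, m2, m6}, add states with every successor in Z. Z1 = {m0, m1, m2, m6}; Z2 = {m0, m1, m2, m6, m7}; fixed.
Sat(AF A[recv U req]) = {m0, m1, m2, m6, m7}
m6 ∈ Sat(AF A[recv U req]) = {m0, m1, m2, m6, m7}, so the formula holds at m6.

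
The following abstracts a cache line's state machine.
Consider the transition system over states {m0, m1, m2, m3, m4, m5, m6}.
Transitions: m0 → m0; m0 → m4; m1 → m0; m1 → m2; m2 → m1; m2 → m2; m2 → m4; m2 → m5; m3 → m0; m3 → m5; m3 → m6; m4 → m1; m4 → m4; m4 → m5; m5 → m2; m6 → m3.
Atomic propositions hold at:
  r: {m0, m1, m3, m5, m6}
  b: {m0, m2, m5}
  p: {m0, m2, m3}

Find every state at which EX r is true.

Sat(EX r) = {s : some successor in {m0, m1, m3, m5, m6}} = {m0, m1, m2, m3, m4, m6}

{m0, m1, m2, m3, m4, m6}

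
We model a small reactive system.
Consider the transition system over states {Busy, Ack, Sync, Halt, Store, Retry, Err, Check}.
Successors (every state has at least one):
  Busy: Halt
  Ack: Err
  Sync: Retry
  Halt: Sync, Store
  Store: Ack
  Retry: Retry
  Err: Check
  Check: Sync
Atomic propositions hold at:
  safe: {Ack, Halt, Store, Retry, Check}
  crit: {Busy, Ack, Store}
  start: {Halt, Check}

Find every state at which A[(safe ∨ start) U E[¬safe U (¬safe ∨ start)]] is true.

Sat(safe ∨ start) = {Ack, Halt, Store, Retry, Check}
Sat(¬safe) = {Busy, Sync, Err}
Sat(¬safe ∨ start) = {Busy, Sync, Halt, Err, Check}
E[¬safe U (¬safe ∨ start)]: least fixpoint, start Z0 = Sat((¬safe ∨ start)) = {Busy, Sync, Halt, Err, Check}, add states in Sat(¬safe) with some successor in Z. Already a fixed point.
Sat(E[¬safe U (¬safe ∨ start)]) = {Busy, Sync, Halt, Err, Check}
A[(safe ∨ start) U E[¬safe U (¬safe ∨ start)]]: least fixpoint, start Z0 = Sat(E[¬safe U (¬safe ∨ start)]) = {Busy, Sync, Halt, Err, Check}, add states in Sat(safe ∨ start) with every successor in Z. Z1 = {Busy, Ack, Sync, Halt, Err, Check}; Z2 = {Busy, Ack, Sync, Halt, Store, Err, Check}; fixed.
Sat(A[(safe ∨ start) U E[¬safe U (¬safe ∨ start)]]) = {Busy, Ack, Sync, Halt, Store, Err, Check}

{Busy, Ack, Sync, Halt, Store, Err, Check}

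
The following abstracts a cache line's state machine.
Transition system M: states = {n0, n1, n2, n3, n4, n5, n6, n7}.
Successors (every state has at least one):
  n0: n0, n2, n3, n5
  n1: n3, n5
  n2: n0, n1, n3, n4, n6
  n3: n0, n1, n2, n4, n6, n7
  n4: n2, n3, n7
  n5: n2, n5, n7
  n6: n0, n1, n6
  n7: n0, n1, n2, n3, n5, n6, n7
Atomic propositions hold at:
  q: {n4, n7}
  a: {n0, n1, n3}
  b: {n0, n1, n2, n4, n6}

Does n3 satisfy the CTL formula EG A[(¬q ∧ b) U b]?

Sat(¬q) = {n0, n1, n2, n3, n5, n6}
Sat(¬q ∧ b) = {n0, n1, n2, n6}
A[(¬q ∧ b) U b]: least fixpoint, start Z0 = Sat(b) = {n0, n1, n2, n4, n6}, add states in Sat(¬q ∧ b) with every successor in Z. Already a fixed point.
Sat(A[(¬q ∧ b) U b]) = {n0, n1, n2, n4, n6}
EG A[(¬q ∧ b) U b]: greatest fixpoint, start Z0 = {n0, n1, n2, n4, n6}, keep only states in Sat with some successor in Z. Z1 = {n0, n2, n4, n6}; fixed.
Sat(EG A[(¬q ∧ b) U b]) = {n0, n2, n4, n6}
n3 ∉ Sat(EG A[(¬q ∧ b) U b]) = {n0, n2, n4, n6}, so the formula does not hold at n3.

No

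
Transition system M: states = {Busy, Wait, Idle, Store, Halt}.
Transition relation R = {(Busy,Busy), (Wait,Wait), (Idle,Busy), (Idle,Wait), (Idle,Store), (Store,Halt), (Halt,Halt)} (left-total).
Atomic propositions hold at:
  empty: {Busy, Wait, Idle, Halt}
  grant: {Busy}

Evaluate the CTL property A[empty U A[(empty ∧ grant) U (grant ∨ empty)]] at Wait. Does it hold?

Sat(empty ∧ grant) = {Busy}
Sat(grant ∨ empty) = {Busy, Wait, Idle, Halt}
A[(empty ∧ grant) U (grant ∨ empty)]: least fixpoint, start Z0 = Sat((grant ∨ empty)) = {Busy, Wait, Idle, Halt}, add states in Sat(empty ∧ grant) with every successor in Z. Already a fixed point.
Sat(A[(empty ∧ grant) U (grant ∨ empty)]) = {Busy, Wait, Idle, Halt}
A[empty U A[(empty ∧ grant) U (grant ∨ empty)]]: least fixpoint, start Z0 = Sat(A[(empty ∧ grant) U (grant ∨ empty)]) = {Busy, Wait, Idle, Halt}, add states in Sat(empty) with every successor in Z. Already a fixed point.
Sat(A[empty U A[(empty ∧ grant) U (grant ∨ empty)]]) = {Busy, Wait, Idle, Halt}
Wait ∈ Sat(A[empty U A[(empty ∧ grant) U (grant ∨ empty)]]) = {Busy, Wait, Idle, Halt}, so the formula holds at Wait.

Yes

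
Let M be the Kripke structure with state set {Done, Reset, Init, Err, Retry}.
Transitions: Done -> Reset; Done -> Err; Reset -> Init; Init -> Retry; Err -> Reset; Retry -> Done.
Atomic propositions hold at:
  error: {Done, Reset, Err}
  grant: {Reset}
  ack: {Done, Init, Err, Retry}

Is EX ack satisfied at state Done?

Sat(EX ack) = {s : some successor in {Done, Init, Err, Retry}} = {Done, Reset, Init, Retry}
Done ∈ Sat(EX ack) = {Done, Reset, Init, Retry}, so the formula holds at Done.

Yes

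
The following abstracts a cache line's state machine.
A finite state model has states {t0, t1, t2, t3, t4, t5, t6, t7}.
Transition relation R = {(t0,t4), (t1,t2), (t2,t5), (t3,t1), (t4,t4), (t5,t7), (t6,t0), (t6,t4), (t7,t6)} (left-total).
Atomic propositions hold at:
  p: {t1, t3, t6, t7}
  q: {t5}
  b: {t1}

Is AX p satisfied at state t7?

Yes

Sat(AX p) = {s : every successor in {t1, t3, t6, t7}} = {t3, t5, t7}
t7 ∈ Sat(AX p) = {t3, t5, t7}, so the formula holds at t7.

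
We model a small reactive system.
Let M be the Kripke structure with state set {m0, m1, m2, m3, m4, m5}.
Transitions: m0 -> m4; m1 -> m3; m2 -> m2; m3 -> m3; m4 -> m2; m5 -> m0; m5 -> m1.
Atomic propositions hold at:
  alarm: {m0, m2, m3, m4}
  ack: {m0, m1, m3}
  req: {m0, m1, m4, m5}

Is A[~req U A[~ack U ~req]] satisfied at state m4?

Sat(~req) = {m2, m3}
Sat(~ack) = {m2, m4, m5}
A[~ack U ~req]: least fixpoint, start Z0 = Sat(~req) = {m2, m3}, add states in Sat(~ack) with every successor in Z. Z1 = {m2, m3, m4}; fixed.
Sat(A[~ack U ~req]) = {m2, m3, m4}
A[~req U A[~ack U ~req]]: least fixpoint, start Z0 = Sat(A[~ack U ~req]) = {m2, m3, m4}, add states in Sat(~req) with every successor in Z. Already a fixed point.
Sat(A[~req U A[~ack U ~req]]) = {m2, m3, m4}
m4 ∈ Sat(A[~req U A[~ack U ~req]]) = {m2, m3, m4}, so the formula holds at m4.

Yes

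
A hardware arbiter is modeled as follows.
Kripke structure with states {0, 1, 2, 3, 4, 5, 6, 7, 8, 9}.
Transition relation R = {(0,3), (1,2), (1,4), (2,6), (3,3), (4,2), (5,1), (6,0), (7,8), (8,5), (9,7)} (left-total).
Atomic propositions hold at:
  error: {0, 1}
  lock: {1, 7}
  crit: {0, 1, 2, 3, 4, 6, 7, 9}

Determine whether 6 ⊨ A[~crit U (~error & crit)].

Sat(~crit) = {5, 8}
Sat(~error) = {2, 3, 4, 5, 6, 7, 8, 9}
Sat(~error & crit) = {2, 3, 4, 6, 7, 9}
A[~crit U (~error & crit)]: least fixpoint, start Z0 = Sat((~error & crit)) = {2, 3, 4, 6, 7, 9}, add states in Sat(~crit) with every successor in Z. Already a fixed point.
Sat(A[~crit U (~error & crit)]) = {2, 3, 4, 6, 7, 9}
6 ∈ Sat(A[~crit U (~error & crit)]) = {2, 3, 4, 6, 7, 9}, so the formula holds at 6.

Yes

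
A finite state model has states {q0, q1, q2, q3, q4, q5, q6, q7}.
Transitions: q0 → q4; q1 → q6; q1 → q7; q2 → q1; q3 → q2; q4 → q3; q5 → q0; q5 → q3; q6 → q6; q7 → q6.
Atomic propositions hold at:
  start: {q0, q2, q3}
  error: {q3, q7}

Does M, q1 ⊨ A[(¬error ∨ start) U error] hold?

No

Sat(¬error) = {q0, q1, q2, q4, q5, q6}
Sat(¬error ∨ start) = {q0, q1, q2, q3, q4, q5, q6}
A[(¬error ∨ start) U error]: least fixpoint, start Z0 = Sat(error) = {q3, q7}, add states in Sat(¬error ∨ start) with every successor in Z. Z1 = {q3, q4, q7}; Z2 = {q0, q3, q4, q7}; Z3 = {q0, q3, q4, q5, q7}; fixed.
Sat(A[(¬error ∨ start) U error]) = {q0, q3, q4, q5, q7}
q1 ∉ Sat(A[(¬error ∨ start) U error]) = {q0, q3, q4, q5, q7}, so the formula does not hold at q1.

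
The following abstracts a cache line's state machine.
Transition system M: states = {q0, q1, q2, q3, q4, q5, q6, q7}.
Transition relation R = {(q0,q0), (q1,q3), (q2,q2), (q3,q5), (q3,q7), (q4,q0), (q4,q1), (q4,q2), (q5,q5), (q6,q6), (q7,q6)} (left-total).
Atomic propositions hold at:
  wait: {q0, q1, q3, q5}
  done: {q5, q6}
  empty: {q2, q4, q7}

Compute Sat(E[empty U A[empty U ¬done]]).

{q0, q1, q2, q3, q4, q7}

Sat(¬done) = {q0, q1, q2, q3, q4, q7}
A[empty U ¬done]: least fixpoint, start Z0 = Sat(¬done) = {q0, q1, q2, q3, q4, q7}, add states in Sat(empty) with every successor in Z. Already a fixed point.
Sat(A[empty U ¬done]) = {q0, q1, q2, q3, q4, q7}
E[empty U A[empty U ¬done]]: least fixpoint, start Z0 = Sat(A[empty U ¬done]) = {q0, q1, q2, q3, q4, q7}, add states in Sat(empty) with some successor in Z. Already a fixed point.
Sat(E[empty U A[empty U ¬done]]) = {q0, q1, q2, q3, q4, q7}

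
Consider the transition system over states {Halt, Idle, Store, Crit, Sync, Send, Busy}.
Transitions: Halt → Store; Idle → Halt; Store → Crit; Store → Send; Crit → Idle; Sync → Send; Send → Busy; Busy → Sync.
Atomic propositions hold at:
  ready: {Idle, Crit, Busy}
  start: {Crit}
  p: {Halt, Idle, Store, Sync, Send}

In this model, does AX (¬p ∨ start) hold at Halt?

No

Sat(¬p) = {Crit, Busy}
Sat(¬p ∨ start) = {Crit, Busy}
Sat(AX (¬p ∨ start)) = {s : every successor in {Crit, Busy}} = {Send}
Halt ∉ Sat(AX (¬p ∨ start)) = {Send}, so the formula does not hold at Halt.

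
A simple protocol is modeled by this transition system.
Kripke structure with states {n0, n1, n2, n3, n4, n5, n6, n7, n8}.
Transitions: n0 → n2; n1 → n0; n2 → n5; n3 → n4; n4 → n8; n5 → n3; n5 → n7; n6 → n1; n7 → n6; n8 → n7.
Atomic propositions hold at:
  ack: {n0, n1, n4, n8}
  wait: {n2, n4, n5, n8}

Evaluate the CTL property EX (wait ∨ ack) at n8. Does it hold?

No

Sat(wait ∨ ack) = {n0, n1, n2, n4, n5, n8}
Sat(EX (wait ∨ ack)) = {s : some successor in {n0, n1, n2, n4, n5, n8}} = {n0, n1, n2, n3, n4, n6}
n8 ∉ Sat(EX (wait ∨ ack)) = {n0, n1, n2, n3, n4, n6}, so the formula does not hold at n8.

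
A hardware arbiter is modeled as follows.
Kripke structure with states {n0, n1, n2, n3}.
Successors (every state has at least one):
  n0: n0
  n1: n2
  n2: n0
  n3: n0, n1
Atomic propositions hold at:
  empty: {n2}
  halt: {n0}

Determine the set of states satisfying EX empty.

Sat(EX empty) = {s : some successor in {n2}} = {n1}

{n1}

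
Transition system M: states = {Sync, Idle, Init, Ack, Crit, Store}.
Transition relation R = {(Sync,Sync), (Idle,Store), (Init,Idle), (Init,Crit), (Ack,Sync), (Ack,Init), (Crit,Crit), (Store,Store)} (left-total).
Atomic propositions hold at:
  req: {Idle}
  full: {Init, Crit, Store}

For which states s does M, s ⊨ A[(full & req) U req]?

Sat(full & req) = ∅
A[(full & req) U req]: least fixpoint, start Z0 = Sat(req) = {Idle}, add states in Sat(full & req) with every successor in Z. Already a fixed point.
Sat(A[(full & req) U req]) = {Idle}

{Idle}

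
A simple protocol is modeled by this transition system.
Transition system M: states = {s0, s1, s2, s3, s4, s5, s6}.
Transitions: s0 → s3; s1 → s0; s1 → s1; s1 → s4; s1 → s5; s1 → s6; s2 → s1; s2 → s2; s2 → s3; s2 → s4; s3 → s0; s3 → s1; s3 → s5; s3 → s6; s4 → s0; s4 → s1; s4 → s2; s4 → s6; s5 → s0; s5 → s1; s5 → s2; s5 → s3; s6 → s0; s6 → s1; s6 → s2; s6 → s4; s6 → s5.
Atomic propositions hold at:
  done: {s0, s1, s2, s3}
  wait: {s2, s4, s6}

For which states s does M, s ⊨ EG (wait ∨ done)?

Sat(wait ∨ done) = {s0, s1, s2, s3, s4, s6}
EG (wait ∨ done): greatest fixpoint, start Z0 = {s0, s1, s2, s3, s4, s6}, keep only states in Sat with some successor in Z. Already a fixed point.
Sat(EG (wait ∨ done)) = {s0, s1, s2, s3, s4, s6}

{s0, s1, s2, s3, s4, s6}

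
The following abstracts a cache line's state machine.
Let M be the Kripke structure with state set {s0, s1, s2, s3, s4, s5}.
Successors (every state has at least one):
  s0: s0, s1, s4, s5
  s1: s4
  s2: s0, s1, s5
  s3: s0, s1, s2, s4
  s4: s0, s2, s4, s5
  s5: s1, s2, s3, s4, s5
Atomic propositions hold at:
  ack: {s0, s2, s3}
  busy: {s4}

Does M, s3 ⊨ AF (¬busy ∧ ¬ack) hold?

Sat(¬busy) = {s0, s1, s2, s3, s5}
Sat(¬ack) = {s1, s4, s5}
Sat(¬busy ∧ ¬ack) = {s1, s5}
AF (¬busy ∧ ¬ack): least fixpoint, start Z0 = {s1, s5}, add states with every successor in Z. Already a fixed point.
Sat(AF (¬busy ∧ ¬ack)) = {s1, s5}
s3 ∉ Sat(AF (¬busy ∧ ¬ack)) = {s1, s5}, so the formula does not hold at s3.

No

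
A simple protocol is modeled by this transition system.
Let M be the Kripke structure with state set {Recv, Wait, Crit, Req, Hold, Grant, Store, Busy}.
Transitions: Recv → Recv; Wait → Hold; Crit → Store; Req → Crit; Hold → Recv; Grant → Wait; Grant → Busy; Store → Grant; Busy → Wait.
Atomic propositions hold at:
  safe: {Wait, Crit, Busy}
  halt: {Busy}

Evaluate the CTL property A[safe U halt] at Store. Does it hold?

A[safe U halt]: least fixpoint, start Z0 = Sat(halt) = {Busy}, add states in Sat(safe) with every successor in Z. Already a fixed point.
Sat(A[safe U halt]) = {Busy}
Store ∉ Sat(A[safe U halt]) = {Busy}, so the formula does not hold at Store.

No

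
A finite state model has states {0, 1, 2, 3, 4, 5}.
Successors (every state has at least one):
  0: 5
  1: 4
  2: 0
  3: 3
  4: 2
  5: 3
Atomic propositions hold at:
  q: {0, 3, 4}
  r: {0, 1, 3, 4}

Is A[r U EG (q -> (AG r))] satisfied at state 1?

AG r: greatest fixpoint, start Z0 = {0, 1, 3, 4}, keep only states in Sat with every successor in Z. Z1 = {1, 3}; Z2 = {3}; fixed.
Sat(AG r) = {3}
Sat(q -> (AG r)) = {1, 2, 3, 5}
EG (q -> (AG r)): greatest fixpoint, start Z0 = {1, 2, 3, 5}, keep only states in Sat with some successor in Z. Z1 = {3, 5}; fixed.
Sat(EG (q -> (AG r))) = {3, 5}
A[r U EG (q -> (AG r))]: least fixpoint, start Z0 = Sat(EG (q -> (AG r))) = {3, 5}, add states in Sat(r) with every successor in Z. Z1 = {0, 3, 5}; fixed.
Sat(A[r U EG (q -> (AG r))]) = {0, 3, 5}
1 ∉ Sat(A[r U EG (q -> (AG r))]) = {0, 3, 5}, so the formula does not hold at 1.

No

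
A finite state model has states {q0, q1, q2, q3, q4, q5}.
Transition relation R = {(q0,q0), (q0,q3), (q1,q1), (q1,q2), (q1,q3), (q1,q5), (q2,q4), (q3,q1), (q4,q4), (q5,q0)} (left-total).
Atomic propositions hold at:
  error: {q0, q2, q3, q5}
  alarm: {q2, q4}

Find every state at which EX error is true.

{q0, q1, q5}

Sat(EX error) = {s : some successor in {q0, q2, q3, q5}} = {q0, q1, q5}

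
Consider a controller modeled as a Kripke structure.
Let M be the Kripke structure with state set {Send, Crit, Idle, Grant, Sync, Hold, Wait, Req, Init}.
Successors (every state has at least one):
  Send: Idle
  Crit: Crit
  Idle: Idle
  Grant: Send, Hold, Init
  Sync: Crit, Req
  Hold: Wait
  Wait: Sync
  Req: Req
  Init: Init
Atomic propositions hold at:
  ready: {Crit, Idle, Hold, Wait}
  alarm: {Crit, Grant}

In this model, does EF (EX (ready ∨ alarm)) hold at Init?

No

Sat(ready ∨ alarm) = {Crit, Idle, Grant, Hold, Wait}
Sat(EX (ready ∨ alarm)) = {s : some successor in {Crit, Idle, Grant, Hold, Wait}} = {Send, Crit, Idle, Grant, Sync, Hold}
EF (EX (ready ∨ alarm)): least fixpoint, start Z0 = {Send, Crit, Idle, Grant, Sync, Hold}, add states with some successor in Z. Z1 = {Send, Crit, Idle, Grant, Sync, Hold, Wait}; fixed.
Sat(EF (EX (ready ∨ alarm))) = {Send, Crit, Idle, Grant, Sync, Hold, Wait}
Init ∉ Sat(EF (EX (ready ∨ alarm))) = {Send, Crit, Idle, Grant, Sync, Hold, Wait}, so the formula does not hold at Init.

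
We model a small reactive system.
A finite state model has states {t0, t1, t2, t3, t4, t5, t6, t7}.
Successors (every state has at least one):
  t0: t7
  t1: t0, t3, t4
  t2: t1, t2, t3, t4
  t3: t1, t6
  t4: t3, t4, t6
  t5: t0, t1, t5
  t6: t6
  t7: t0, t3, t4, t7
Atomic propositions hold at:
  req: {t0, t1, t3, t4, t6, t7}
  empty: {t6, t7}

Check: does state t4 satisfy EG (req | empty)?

Yes

Sat(req | empty) = {t0, t1, t3, t4, t6, t7}
EG (req | empty): greatest fixpoint, start Z0 = {t0, t1, t3, t4, t6, t7}, keep only states in Sat with some successor in Z. Already a fixed point.
Sat(EG (req | empty)) = {t0, t1, t3, t4, t6, t7}
t4 ∈ Sat(EG (req | empty)) = {t0, t1, t3, t4, t6, t7}, so the formula holds at t4.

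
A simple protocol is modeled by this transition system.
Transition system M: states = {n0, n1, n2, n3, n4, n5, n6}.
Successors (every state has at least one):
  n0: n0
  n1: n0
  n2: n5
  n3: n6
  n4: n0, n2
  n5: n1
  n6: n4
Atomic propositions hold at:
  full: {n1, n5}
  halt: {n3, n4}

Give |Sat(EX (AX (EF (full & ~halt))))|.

Sat(~halt) = {n0, n1, n2, n5, n6}
Sat(full & ~halt) = {n1, n5}
EF (full & ~halt): least fixpoint, start Z0 = {n1, n5}, add states with some successor in Z. Z1 = {n1, n2, n5}; Z2 = {n1, n2, n4, n5}; Z3 = {n1, n2, n4, n5, n6}; Z4 = {n1, n2, n3, n4, n5, n6}; fixed.
Sat(EF (full & ~halt)) = {n1, n2, n3, n4, n5, n6}
Sat(AX (EF (full & ~halt))) = {s : every successor in {n1, n2, n3, n4, n5, n6}} = {n2, n3, n5, n6}
Sat(EX (AX (EF (full & ~halt)))) = {s : some successor in {n2, n3, n5, n6}} = {n2, n3, n4}
|Sat(EX (AX (EF (full & ~halt))))| = |{n2, n3, n4}| = 3.

3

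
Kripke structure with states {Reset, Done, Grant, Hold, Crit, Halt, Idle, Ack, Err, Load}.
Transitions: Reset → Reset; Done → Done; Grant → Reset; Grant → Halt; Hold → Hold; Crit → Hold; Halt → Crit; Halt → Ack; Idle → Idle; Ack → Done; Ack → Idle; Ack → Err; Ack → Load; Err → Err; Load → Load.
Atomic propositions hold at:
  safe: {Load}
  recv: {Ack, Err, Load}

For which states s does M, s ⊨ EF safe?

EF safe: least fixpoint, start Z0 = {Load}, add states with some successor in Z. Z1 = {Ack, Load}; Z2 = {Halt, Ack, Load}; Z3 = {Grant, Halt, Ack, Load}; fixed.
Sat(EF safe) = {Grant, Halt, Ack, Load}

{Grant, Halt, Ack, Load}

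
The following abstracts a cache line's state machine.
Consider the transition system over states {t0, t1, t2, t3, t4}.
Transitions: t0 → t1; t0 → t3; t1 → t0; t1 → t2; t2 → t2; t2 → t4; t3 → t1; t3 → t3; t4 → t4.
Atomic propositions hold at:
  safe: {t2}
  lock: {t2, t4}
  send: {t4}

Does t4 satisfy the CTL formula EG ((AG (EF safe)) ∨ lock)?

Yes

EF safe: least fixpoint, start Z0 = {t2}, add states with some successor in Z. Z1 = {t1, t2}; Z2 = {t0, t1, t2, t3}; fixed.
Sat(EF safe) = {t0, t1, t2, t3}
AG (EF safe): greatest fixpoint, start Z0 = {t0, t1, t2, t3}, keep only states in Sat with every successor in Z. Z1 = {t0, t1, t3}; Z2 = {t0, t3}; Z3 = ∅; fixed.
Sat(AG (EF safe)) = ∅
Sat((AG (EF safe)) ∨ lock) = {t2, t4}
EG ((AG (EF safe)) ∨ lock): greatest fixpoint, start Z0 = {t2, t4}, keep only states in Sat with some successor in Z. Already a fixed point.
Sat(EG ((AG (EF safe)) ∨ lock)) = {t2, t4}
t4 ∈ Sat(EG ((AG (EF safe)) ∨ lock)) = {t2, t4}, so the formula holds at t4.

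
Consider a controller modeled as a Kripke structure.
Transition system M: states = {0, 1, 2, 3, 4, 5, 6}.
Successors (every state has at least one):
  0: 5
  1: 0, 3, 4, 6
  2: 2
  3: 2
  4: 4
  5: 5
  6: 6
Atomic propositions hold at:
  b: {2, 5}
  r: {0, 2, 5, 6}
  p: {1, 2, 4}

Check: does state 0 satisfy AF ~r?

No

Sat(~r) = {1, 3, 4}
AF ~r: least fixpoint, start Z0 = {1, 3, 4}, add states with every successor in Z. Already a fixed point.
Sat(AF ~r) = {1, 3, 4}
0 ∉ Sat(AF ~r) = {1, 3, 4}, so the formula does not hold at 0.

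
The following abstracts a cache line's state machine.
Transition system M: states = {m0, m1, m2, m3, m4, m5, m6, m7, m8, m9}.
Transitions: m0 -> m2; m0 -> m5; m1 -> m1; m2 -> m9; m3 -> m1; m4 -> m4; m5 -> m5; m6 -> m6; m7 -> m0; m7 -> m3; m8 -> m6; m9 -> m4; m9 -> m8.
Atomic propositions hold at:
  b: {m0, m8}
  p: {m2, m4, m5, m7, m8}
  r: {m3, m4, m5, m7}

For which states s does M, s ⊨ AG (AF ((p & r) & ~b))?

Sat(p & r) = {m4, m5, m7}
Sat(~b) = {m1, m2, m3, m4, m5, m6, m7, m9}
Sat((p & r) & ~b) = {m4, m5, m7}
AF ((p & r) & ~b): least fixpoint, start Z0 = {m4, m5, m7}, add states with every successor in Z. Already a fixed point.
Sat(AF ((p & r) & ~b)) = {m4, m5, m7}
AG (AF ((p & r) & ~b)): greatest fixpoint, start Z0 = {m4, m5, m7}, keep only states in Sat with every successor in Z. Z1 = {m4, m5}; fixed.
Sat(AG (AF ((p & r) & ~b))) = {m4, m5}

{m4, m5}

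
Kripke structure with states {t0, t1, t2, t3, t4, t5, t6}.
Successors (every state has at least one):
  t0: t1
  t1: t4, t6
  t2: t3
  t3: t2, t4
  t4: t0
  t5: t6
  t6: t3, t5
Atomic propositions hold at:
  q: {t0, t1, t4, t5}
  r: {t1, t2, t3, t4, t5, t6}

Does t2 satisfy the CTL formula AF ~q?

Sat(~q) = {t2, t3, t6}
AF ~q: least fixpoint, start Z0 = {t2, t3, t6}, add states with every successor in Z. Z1 = {t2, t3, t5, t6}; fixed.
Sat(AF ~q) = {t2, t3, t5, t6}
t2 ∈ Sat(AF ~q) = {t2, t3, t5, t6}, so the formula holds at t2.

Yes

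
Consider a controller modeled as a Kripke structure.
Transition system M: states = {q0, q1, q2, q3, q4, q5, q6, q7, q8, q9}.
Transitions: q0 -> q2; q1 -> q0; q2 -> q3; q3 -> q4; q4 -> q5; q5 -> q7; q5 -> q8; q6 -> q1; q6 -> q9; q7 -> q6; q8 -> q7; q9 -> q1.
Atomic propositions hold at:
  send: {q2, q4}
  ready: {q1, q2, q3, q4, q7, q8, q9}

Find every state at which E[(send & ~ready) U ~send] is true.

Sat(~ready) = {q0, q5, q6}
Sat(send & ~ready) = ∅
Sat(~send) = {q0, q1, q3, q5, q6, q7, q8, q9}
E[(send & ~ready) U ~send]: least fixpoint, start Z0 = Sat(~send) = {q0, q1, q3, q5, q6, q7, q8, q9}, add states in Sat(send & ~ready) with some successor in Z. Already a fixed point.
Sat(E[(send & ~ready) U ~send]) = {q0, q1, q3, q5, q6, q7, q8, q9}

{q0, q1, q3, q5, q6, q7, q8, q9}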